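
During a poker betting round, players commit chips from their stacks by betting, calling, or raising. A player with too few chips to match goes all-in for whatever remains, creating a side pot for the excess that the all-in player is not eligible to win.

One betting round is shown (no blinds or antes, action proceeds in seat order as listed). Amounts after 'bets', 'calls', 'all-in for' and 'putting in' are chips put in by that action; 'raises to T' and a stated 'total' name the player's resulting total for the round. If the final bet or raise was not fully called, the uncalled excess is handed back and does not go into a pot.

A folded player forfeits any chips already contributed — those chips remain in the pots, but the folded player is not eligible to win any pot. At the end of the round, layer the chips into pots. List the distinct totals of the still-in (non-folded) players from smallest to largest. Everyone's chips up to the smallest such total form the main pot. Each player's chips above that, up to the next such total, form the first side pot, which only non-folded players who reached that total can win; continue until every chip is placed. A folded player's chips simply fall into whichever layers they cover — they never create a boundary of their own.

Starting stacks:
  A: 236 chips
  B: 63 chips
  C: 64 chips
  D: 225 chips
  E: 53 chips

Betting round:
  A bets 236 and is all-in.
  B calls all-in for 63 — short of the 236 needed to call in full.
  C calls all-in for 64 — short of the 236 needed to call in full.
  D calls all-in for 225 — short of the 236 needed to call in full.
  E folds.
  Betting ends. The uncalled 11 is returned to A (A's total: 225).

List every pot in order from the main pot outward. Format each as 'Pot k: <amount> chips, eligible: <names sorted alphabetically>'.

Pot 1: 252 chips, eligible: A, B, C, D
Pot 2: 3 chips, eligible: A, C, D
Pot 3: 322 chips, eligible: A, D

Derivation:
Contributions (after 11 returned to A): A=225, B=63, C=64, D=225
Folded: E
Pot levels (distinct totals of non-folded players): 63, 64, 225
Layer 1-63: 63 each from A, B, C, D = 63*4 = 252 chips; eligible A, B, C, D
Layer 64-64: 1 each from A, C, D = 1*3 = 3 chips; eligible A, C, D
Layer 65-225: 161 each from A, D = 161*2 = 322 chips; eligible A, D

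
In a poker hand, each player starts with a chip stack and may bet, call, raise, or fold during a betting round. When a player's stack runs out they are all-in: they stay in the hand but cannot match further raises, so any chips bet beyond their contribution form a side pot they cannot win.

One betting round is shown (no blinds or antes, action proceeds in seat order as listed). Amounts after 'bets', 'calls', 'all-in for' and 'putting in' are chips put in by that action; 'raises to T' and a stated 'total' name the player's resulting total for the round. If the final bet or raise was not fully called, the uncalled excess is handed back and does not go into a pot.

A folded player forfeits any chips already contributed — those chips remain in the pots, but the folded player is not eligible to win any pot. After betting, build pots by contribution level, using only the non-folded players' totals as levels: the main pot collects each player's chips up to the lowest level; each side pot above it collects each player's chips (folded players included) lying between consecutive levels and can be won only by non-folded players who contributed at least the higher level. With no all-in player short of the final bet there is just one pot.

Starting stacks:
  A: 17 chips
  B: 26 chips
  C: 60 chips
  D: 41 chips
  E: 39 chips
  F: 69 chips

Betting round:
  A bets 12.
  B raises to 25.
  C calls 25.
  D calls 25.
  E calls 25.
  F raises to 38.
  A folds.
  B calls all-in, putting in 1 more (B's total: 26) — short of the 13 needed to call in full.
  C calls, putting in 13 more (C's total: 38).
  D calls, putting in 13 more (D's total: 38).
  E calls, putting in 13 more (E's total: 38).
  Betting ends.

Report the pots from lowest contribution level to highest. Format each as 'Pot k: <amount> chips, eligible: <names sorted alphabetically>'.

Contributions: A=12, B=26, C=38, D=38, E=38, F=38
Folded: A
Pot levels (distinct totals of non-folded players): 26, 38
Layer 1-26: A 12 + B 26 + C 26 + D 26 + E 26 + F 26 = 142 chips; eligible B, C, D, E, F
Layer 27-38: 12 each from C, D, E, F = 12*4 = 48 chips; eligible C, D, E, F

Pot 1: 142 chips, eligible: B, C, D, E, F
Pot 2: 48 chips, eligible: C, D, E, F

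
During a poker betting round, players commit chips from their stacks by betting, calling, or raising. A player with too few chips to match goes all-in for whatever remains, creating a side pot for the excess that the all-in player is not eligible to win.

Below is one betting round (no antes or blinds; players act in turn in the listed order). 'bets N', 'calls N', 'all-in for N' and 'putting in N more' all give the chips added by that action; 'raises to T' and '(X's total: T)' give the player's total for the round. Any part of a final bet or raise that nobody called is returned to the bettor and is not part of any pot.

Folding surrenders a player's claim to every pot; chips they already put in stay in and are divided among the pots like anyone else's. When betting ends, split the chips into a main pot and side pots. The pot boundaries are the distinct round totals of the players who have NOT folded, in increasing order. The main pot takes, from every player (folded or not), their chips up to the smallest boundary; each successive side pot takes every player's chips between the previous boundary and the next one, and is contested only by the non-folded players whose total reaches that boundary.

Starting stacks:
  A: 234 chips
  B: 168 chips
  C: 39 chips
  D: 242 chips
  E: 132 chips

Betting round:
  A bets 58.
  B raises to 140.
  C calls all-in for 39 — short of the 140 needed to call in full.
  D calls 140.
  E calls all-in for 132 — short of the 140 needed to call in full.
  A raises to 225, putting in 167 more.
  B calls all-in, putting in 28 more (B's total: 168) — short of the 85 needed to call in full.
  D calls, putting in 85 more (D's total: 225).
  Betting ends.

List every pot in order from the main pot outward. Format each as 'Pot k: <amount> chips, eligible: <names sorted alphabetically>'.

Pot 1: 195 chips, eligible: A, B, C, D, E
Pot 2: 372 chips, eligible: A, B, D, E
Pot 3: 108 chips, eligible: A, B, D
Pot 4: 114 chips, eligible: A, D

Derivation:
Contributions: A=225, B=168, C=39, D=225, E=132
Pot levels (distinct totals of non-folded players): 39, 132, 168, 225
Layer 1-39: 39 each from A, B, C, D, E = 39*5 = 195 chips; eligible A, B, C, D, E
Layer 40-132: 93 each from A, B, D, E = 93*4 = 372 chips; eligible A, B, D, E
Layer 133-168: 36 each from A, B, D = 36*3 = 108 chips; eligible A, B, D
Layer 169-225: 57 each from A, D = 57*2 = 114 chips; eligible A, D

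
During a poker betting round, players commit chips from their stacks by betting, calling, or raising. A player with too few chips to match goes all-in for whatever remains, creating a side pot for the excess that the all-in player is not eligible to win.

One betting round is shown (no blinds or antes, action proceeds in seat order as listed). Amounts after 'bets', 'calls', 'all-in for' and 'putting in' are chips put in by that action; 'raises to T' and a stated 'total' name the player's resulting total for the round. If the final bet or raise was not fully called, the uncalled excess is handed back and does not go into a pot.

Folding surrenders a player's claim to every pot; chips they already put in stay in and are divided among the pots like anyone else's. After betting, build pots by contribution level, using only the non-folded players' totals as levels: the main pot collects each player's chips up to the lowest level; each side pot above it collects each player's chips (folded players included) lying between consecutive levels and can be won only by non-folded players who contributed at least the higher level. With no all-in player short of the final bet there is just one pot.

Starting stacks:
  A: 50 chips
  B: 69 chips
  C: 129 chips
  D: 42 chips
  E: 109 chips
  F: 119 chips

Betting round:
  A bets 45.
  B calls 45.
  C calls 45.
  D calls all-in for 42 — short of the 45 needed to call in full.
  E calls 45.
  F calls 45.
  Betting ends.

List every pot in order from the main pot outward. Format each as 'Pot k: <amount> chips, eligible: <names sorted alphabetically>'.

Pot 1: 252 chips, eligible: A, B, C, D, E, F
Pot 2: 15 chips, eligible: A, B, C, E, F

Derivation:
Contributions: A=45, B=45, C=45, D=42, E=45, F=45
Pot levels (distinct totals of non-folded players): 42, 45
Layer 1-42: 42 each from A, B, C, D, E, F = 42*6 = 252 chips; eligible A, B, C, D, E, F
Layer 43-45: 3 each from A, B, C, E, F = 3*5 = 15 chips; eligible A, B, C, E, F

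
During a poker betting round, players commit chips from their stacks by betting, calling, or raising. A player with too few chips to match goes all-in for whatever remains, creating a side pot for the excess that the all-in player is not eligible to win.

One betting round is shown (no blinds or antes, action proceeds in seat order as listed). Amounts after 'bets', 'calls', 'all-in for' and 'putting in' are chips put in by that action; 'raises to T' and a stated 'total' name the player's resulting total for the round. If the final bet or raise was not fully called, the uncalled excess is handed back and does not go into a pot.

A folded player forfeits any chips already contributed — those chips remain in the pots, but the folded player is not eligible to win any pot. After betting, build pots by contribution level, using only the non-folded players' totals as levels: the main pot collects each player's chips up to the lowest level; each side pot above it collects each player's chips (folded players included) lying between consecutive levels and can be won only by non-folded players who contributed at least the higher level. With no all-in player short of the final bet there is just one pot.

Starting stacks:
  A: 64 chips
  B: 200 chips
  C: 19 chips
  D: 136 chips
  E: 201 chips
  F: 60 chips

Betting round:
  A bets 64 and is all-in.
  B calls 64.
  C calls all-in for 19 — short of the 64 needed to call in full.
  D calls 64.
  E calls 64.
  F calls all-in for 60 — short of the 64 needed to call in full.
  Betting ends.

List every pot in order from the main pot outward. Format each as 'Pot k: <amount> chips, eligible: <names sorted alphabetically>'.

Contributions: A=64, B=64, C=19, D=64, E=64, F=60
Pot levels (distinct totals of non-folded players): 19, 60, 64
Layer 1-19: 19 each from A, B, C, D, E, F = 19*6 = 114 chips; eligible A, B, C, D, E, F
Layer 20-60: 41 each from A, B, D, E, F = 41*5 = 205 chips; eligible A, B, D, E, F
Layer 61-64: 4 each from A, B, D, E = 4*4 = 16 chips; eligible A, B, D, E

Pot 1: 114 chips, eligible: A, B, C, D, E, F
Pot 2: 205 chips, eligible: A, B, D, E, F
Pot 3: 16 chips, eligible: A, B, D, E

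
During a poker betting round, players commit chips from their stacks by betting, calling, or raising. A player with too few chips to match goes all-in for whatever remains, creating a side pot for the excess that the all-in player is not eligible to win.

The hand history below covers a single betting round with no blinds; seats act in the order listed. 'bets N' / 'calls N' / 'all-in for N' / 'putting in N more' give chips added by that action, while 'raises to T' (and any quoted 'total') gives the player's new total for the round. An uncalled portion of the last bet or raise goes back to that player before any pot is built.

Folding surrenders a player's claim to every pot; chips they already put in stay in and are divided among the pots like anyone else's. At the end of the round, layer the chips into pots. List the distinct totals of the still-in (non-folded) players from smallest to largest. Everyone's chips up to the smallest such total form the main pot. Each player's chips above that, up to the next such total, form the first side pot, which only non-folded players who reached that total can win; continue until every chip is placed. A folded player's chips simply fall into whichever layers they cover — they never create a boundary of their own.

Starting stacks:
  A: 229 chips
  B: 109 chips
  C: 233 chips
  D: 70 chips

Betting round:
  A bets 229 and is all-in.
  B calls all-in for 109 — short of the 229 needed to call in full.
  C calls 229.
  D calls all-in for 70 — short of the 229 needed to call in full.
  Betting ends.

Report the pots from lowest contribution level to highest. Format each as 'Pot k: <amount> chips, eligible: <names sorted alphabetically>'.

Contributions: A=229, B=109, C=229, D=70
Pot levels (distinct totals of non-folded players): 70, 109, 229
Layer 1-70: 70 each from A, B, C, D = 70*4 = 280 chips; eligible A, B, C, D
Layer 71-109: 39 each from A, B, C = 39*3 = 117 chips; eligible A, B, C
Layer 110-229: 120 each from A, C = 120*2 = 240 chips; eligible A, C

Pot 1: 280 chips, eligible: A, B, C, D
Pot 2: 117 chips, eligible: A, B, C
Pot 3: 240 chips, eligible: A, C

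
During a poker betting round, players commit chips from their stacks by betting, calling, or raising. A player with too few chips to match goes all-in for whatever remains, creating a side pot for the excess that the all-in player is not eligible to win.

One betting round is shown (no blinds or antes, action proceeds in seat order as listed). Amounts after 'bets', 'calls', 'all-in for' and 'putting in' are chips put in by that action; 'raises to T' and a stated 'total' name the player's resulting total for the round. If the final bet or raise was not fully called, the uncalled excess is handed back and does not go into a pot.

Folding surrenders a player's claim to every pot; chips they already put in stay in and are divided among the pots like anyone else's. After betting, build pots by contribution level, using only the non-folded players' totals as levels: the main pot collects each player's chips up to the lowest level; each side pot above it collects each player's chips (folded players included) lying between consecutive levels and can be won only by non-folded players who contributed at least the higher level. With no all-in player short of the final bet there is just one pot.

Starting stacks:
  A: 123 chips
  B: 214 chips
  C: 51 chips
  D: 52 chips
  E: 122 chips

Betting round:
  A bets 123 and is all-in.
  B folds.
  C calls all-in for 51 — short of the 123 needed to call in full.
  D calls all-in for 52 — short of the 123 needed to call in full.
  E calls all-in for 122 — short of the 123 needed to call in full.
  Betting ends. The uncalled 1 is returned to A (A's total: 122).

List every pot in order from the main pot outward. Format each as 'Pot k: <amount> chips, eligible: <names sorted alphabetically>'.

Pot 1: 204 chips, eligible: A, C, D, E
Pot 2: 3 chips, eligible: A, D, E
Pot 3: 140 chips, eligible: A, E

Derivation:
Contributions (after 1 returned to A): A=122, C=51, D=52, E=122
Folded: B
Pot levels (distinct totals of non-folded players): 51, 52, 122
Layer 1-51: 51 each from A, C, D, E = 51*4 = 204 chips; eligible A, C, D, E
Layer 52-52: 1 each from A, D, E = 1*3 = 3 chips; eligible A, D, E
Layer 53-122: 70 each from A, E = 70*2 = 140 chips; eligible A, E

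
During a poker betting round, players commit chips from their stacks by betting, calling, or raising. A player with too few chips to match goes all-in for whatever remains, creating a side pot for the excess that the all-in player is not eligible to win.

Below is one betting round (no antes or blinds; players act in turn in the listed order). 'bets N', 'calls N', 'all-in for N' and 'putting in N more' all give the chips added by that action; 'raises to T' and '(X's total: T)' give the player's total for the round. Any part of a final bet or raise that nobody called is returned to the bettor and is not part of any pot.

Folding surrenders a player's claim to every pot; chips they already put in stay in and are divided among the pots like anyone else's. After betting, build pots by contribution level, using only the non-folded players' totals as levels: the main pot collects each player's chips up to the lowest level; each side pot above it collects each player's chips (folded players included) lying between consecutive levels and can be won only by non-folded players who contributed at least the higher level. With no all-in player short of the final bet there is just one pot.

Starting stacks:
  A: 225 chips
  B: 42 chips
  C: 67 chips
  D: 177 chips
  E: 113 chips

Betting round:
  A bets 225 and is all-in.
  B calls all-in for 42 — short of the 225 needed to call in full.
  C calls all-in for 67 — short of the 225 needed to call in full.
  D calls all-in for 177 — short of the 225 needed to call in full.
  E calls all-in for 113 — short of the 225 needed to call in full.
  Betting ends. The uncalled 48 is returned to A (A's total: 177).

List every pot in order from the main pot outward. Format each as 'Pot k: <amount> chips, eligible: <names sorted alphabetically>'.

Pot 1: 210 chips, eligible: A, B, C, D, E
Pot 2: 100 chips, eligible: A, C, D, E
Pot 3: 138 chips, eligible: A, D, E
Pot 4: 128 chips, eligible: A, D

Derivation:
Contributions (after 48 returned to A): A=177, B=42, C=67, D=177, E=113
Pot levels (distinct totals of non-folded players): 42, 67, 113, 177
Layer 1-42: 42 each from A, B, C, D, E = 42*5 = 210 chips; eligible A, B, C, D, E
Layer 43-67: 25 each from A, C, D, E = 25*4 = 100 chips; eligible A, C, D, E
Layer 68-113: 46 each from A, D, E = 46*3 = 138 chips; eligible A, D, E
Layer 114-177: 64 each from A, D = 64*2 = 128 chips; eligible A, D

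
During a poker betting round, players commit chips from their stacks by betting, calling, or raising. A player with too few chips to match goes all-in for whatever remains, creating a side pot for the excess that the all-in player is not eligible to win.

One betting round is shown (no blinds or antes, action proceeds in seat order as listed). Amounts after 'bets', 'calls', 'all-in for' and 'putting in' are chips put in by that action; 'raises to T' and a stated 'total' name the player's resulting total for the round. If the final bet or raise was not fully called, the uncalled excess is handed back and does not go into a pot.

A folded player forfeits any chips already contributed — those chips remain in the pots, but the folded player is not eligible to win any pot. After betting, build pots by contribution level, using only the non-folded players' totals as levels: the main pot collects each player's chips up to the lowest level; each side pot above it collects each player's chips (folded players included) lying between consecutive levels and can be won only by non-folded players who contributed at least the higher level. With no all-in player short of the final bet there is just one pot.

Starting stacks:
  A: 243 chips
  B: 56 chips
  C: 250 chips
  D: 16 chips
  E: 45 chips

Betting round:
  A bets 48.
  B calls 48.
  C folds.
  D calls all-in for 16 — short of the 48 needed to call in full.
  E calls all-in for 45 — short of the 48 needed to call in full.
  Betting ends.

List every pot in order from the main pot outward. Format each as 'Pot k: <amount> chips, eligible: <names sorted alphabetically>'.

Pot 1: 64 chips, eligible: A, B, D, E
Pot 2: 87 chips, eligible: A, B, E
Pot 3: 6 chips, eligible: A, B

Derivation:
Contributions: A=48, B=48, D=16, E=45
Folded: C
Pot levels (distinct totals of non-folded players): 16, 45, 48
Layer 1-16: 16 each from A, B, D, E = 16*4 = 64 chips; eligible A, B, D, E
Layer 17-45: 29 each from A, B, E = 29*3 = 87 chips; eligible A, B, E
Layer 46-48: 3 each from A, B = 3*2 = 6 chips; eligible A, B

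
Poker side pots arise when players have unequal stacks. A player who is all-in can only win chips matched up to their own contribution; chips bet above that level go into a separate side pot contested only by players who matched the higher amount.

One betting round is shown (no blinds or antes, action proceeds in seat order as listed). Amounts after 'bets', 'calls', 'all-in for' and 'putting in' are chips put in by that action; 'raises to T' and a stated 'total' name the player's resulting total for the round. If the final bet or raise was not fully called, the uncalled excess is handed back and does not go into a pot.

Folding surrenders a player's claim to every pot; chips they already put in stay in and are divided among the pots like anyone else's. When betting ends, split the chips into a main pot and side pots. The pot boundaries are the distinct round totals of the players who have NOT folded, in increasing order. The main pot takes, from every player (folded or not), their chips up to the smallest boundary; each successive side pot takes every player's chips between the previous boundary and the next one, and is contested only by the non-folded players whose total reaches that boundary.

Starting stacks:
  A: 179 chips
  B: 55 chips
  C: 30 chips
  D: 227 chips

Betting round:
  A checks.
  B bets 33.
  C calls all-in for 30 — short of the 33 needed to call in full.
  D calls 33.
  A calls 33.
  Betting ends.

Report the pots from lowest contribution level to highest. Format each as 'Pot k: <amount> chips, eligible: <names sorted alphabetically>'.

Pot 1: 120 chips, eligible: A, B, C, D
Pot 2: 9 chips, eligible: A, B, D

Derivation:
Contributions: A=33, B=33, C=30, D=33
Pot levels (distinct totals of non-folded players): 30, 33
Layer 1-30: 30 each from A, B, C, D = 30*4 = 120 chips; eligible A, B, C, D
Layer 31-33: 3 each from A, B, D = 3*3 = 9 chips; eligible A, B, D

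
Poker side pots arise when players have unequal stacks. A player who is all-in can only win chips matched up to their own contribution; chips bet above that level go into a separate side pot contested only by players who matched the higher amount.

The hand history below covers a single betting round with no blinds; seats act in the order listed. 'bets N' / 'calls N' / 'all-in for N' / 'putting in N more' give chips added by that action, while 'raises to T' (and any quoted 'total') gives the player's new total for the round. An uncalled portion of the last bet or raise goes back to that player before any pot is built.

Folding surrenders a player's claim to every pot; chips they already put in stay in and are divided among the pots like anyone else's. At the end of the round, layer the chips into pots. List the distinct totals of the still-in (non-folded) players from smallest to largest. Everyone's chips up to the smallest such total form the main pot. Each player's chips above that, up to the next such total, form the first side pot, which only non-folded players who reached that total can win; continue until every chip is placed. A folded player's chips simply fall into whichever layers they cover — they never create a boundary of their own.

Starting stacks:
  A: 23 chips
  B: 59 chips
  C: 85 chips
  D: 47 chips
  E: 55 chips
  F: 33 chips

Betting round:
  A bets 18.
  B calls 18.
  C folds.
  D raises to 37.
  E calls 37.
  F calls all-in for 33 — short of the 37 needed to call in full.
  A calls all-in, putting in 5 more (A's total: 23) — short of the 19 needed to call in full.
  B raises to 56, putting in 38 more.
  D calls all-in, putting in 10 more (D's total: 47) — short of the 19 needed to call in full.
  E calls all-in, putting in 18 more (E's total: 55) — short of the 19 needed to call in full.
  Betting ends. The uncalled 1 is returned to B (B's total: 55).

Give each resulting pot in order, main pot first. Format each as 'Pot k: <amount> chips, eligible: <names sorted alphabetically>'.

Contributions (after 1 returned to B): A=23, B=55, D=47, E=55, F=33
Folded: C
Pot levels (distinct totals of non-folded players): 23, 33, 47, 55
Layer 1-23: 23 each from A, B, D, E, F = 23*5 = 115 chips; eligible A, B, D, E, F
Layer 24-33: 10 each from B, D, E, F = 10*4 = 40 chips; eligible B, D, E, F
Layer 34-47: 14 each from B, D, E = 14*3 = 42 chips; eligible B, D, E
Layer 48-55: 8 each from B, E = 8*2 = 16 chips; eligible B, E

Pot 1: 115 chips, eligible: A, B, D, E, F
Pot 2: 40 chips, eligible: B, D, E, F
Pot 3: 42 chips, eligible: B, D, E
Pot 4: 16 chips, eligible: B, E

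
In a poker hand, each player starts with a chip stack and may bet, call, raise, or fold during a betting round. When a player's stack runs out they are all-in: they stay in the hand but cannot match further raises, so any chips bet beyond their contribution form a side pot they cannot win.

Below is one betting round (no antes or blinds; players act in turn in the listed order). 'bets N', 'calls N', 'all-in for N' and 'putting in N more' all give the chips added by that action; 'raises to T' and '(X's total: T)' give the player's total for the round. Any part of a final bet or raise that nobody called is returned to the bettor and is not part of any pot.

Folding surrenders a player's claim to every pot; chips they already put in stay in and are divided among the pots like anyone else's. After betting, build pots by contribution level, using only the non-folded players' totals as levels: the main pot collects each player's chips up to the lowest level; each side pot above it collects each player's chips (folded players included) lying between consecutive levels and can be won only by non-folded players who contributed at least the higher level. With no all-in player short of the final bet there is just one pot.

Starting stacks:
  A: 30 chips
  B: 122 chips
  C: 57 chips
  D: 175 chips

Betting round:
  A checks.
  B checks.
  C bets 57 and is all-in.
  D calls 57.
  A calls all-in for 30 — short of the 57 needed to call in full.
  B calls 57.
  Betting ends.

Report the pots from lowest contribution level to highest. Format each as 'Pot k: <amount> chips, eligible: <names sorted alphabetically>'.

Contributions: A=30, B=57, C=57, D=57
Pot levels (distinct totals of non-folded players): 30, 57
Layer 1-30: 30 each from A, B, C, D = 30*4 = 120 chips; eligible A, B, C, D
Layer 31-57: 27 each from B, C, D = 27*3 = 81 chips; eligible B, C, D

Pot 1: 120 chips, eligible: A, B, C, D
Pot 2: 81 chips, eligible: B, C, D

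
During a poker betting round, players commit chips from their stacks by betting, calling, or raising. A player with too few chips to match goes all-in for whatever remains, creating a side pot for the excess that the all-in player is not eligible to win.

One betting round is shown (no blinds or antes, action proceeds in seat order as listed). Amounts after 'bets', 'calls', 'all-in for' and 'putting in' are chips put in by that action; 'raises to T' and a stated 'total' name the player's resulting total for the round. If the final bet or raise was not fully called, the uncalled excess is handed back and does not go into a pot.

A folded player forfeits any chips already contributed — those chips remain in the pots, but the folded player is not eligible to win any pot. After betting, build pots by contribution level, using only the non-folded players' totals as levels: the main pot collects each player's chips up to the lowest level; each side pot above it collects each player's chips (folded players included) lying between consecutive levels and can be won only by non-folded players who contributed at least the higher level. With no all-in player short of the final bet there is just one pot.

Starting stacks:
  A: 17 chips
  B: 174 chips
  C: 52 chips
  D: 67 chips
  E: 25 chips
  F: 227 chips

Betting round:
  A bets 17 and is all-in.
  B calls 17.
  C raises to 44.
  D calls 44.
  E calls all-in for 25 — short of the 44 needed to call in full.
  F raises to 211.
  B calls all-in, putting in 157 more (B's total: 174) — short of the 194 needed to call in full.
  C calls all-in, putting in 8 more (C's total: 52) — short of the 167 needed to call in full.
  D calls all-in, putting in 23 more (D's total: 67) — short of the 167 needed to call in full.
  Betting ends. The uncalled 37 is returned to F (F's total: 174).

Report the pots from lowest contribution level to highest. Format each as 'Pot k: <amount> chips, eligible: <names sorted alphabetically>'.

Pot 1: 102 chips, eligible: A, B, C, D, E, F
Pot 2: 40 chips, eligible: B, C, D, E, F
Pot 3: 108 chips, eligible: B, C, D, F
Pot 4: 45 chips, eligible: B, D, F
Pot 5: 214 chips, eligible: B, F

Derivation:
Contributions (after 37 returned to F): A=17, B=174, C=52, D=67, E=25, F=174
Pot levels (distinct totals of non-folded players): 17, 25, 52, 67, 174
Layer 1-17: 17 each from A, B, C, D, E, F = 17*6 = 102 chips; eligible A, B, C, D, E, F
Layer 18-25: 8 each from B, C, D, E, F = 8*5 = 40 chips; eligible B, C, D, E, F
Layer 26-52: 27 each from B, C, D, F = 27*4 = 108 chips; eligible B, C, D, F
Layer 53-67: 15 each from B, D, F = 15*3 = 45 chips; eligible B, D, F
Layer 68-174: 107 each from B, F = 107*2 = 214 chips; eligible B, F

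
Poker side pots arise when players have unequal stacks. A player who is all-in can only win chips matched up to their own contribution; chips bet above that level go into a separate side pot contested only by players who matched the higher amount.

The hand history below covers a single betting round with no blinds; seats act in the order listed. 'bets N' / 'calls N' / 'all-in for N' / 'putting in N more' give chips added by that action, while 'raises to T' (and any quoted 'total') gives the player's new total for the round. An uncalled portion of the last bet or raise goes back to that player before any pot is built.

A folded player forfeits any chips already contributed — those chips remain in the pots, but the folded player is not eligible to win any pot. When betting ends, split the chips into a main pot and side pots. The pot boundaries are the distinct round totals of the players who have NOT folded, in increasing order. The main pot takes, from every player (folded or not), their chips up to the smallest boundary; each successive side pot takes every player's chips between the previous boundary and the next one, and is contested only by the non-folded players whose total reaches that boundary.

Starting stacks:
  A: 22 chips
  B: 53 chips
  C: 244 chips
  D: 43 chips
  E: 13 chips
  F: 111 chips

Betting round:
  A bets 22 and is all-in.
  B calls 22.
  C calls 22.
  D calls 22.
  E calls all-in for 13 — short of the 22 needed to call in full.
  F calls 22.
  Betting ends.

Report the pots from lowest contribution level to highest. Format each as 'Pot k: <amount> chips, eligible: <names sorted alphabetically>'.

Contributions: A=22, B=22, C=22, D=22, E=13, F=22
Pot levels (distinct totals of non-folded players): 13, 22
Layer 1-13: 13 each from A, B, C, D, E, F = 13*6 = 78 chips; eligible A, B, C, D, E, F
Layer 14-22: 9 each from A, B, C, D, F = 9*5 = 45 chips; eligible A, B, C, D, F

Pot 1: 78 chips, eligible: A, B, C, D, E, F
Pot 2: 45 chips, eligible: A, B, C, D, F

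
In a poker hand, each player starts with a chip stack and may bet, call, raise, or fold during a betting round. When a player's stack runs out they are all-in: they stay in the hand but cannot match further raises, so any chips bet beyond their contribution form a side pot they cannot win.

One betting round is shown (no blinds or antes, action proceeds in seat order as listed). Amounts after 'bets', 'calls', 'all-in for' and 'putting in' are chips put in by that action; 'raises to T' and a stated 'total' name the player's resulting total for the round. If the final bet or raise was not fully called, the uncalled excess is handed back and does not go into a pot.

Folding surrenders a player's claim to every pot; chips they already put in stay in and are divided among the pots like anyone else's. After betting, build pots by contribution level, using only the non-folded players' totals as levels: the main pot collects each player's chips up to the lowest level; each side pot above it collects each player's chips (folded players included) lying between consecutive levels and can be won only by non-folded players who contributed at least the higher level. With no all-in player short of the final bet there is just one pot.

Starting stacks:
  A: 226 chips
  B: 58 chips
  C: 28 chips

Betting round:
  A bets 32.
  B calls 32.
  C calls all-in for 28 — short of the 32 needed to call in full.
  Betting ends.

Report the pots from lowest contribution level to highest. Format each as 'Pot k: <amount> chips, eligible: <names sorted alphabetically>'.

Pot 1: 84 chips, eligible: A, B, C
Pot 2: 8 chips, eligible: A, B

Derivation:
Contributions: A=32, B=32, C=28
Pot levels (distinct totals of non-folded players): 28, 32
Layer 1-28: 28 each from A, B, C = 28*3 = 84 chips; eligible A, B, C
Layer 29-32: 4 each from A, B = 4*2 = 8 chips; eligible A, B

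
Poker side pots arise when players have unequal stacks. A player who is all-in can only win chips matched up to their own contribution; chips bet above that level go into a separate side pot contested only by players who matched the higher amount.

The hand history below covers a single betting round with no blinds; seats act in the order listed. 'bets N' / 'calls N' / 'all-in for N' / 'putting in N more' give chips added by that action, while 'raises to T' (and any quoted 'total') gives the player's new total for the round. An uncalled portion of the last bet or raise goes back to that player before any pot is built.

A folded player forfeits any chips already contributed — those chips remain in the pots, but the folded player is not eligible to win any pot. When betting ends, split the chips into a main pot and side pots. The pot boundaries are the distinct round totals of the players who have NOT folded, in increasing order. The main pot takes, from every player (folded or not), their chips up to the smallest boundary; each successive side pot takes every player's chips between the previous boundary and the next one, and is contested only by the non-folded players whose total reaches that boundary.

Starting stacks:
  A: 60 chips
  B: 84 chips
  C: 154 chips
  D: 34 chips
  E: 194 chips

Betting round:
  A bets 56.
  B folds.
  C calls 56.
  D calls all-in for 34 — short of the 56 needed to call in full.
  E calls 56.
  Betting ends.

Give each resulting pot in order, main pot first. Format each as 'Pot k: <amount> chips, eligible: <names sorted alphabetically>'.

Pot 1: 136 chips, eligible: A, C, D, E
Pot 2: 66 chips, eligible: A, C, E

Derivation:
Contributions: A=56, C=56, D=34, E=56
Folded: B
Pot levels (distinct totals of non-folded players): 34, 56
Layer 1-34: 34 each from A, C, D, E = 34*4 = 136 chips; eligible A, C, D, E
Layer 35-56: 22 each from A, C, E = 22*3 = 66 chips; eligible A, C, E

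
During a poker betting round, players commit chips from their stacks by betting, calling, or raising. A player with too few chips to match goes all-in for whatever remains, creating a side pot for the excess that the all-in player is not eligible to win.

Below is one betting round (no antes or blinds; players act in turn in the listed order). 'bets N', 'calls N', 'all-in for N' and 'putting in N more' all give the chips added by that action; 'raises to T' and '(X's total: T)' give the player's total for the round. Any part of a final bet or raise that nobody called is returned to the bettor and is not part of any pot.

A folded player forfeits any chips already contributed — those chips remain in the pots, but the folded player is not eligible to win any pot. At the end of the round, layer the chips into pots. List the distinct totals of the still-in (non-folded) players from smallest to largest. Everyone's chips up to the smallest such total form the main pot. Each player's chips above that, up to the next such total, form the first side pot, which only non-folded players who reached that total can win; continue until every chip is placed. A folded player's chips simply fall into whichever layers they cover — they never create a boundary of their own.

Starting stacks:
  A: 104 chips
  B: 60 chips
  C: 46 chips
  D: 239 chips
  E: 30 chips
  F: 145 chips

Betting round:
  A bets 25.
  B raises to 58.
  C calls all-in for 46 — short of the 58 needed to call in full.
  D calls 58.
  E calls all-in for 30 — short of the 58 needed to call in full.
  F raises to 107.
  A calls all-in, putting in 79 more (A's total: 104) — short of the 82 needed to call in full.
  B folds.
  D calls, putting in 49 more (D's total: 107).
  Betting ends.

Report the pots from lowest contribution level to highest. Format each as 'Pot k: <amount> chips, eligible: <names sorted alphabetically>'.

Contributions: A=104, B=58, C=46, D=107, E=30, F=107
Folded: B
Pot levels (distinct totals of non-folded players): 30, 46, 104, 107
Layer 1-30: 30 each from A, B, C, D, E, F = 30*6 = 180 chips; eligible A, C, D, E, F
Layer 31-46: 16 each from A, B, C, D, F = 16*5 = 80 chips; eligible A, C, D, F
Layer 47-104: A 58 + B 12 + D 58 + F 58 = 186 chips; eligible A, D, F
Layer 105-107: 3 each from D, F = 3*2 = 6 chips; eligible D, F

Pot 1: 180 chips, eligible: A, C, D, E, F
Pot 2: 80 chips, eligible: A, C, D, F
Pot 3: 186 chips, eligible: A, D, F
Pot 4: 6 chips, eligible: D, F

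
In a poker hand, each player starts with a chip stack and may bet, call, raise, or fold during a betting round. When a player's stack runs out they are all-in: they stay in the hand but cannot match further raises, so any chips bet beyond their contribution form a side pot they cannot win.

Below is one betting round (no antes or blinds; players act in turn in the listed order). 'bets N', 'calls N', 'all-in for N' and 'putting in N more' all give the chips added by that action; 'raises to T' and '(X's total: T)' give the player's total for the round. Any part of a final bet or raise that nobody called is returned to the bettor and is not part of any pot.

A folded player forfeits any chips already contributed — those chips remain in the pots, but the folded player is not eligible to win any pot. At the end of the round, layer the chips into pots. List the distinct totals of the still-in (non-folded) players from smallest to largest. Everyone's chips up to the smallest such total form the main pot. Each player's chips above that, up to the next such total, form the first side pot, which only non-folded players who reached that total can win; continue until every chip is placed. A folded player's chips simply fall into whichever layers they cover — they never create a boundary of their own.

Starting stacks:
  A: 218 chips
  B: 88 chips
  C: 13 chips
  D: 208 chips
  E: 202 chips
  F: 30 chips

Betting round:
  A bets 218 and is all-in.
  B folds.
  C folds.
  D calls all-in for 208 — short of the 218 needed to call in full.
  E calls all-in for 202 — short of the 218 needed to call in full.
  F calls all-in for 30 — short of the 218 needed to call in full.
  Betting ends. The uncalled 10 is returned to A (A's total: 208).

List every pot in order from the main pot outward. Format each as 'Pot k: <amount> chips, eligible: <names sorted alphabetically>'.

Pot 1: 120 chips, eligible: A, D, E, F
Pot 2: 516 chips, eligible: A, D, E
Pot 3: 12 chips, eligible: A, D

Derivation:
Contributions (after 10 returned to A): A=208, D=208, E=202, F=30
Folded: B, C
Pot levels (distinct totals of non-folded players): 30, 202, 208
Layer 1-30: 30 each from A, D, E, F = 30*4 = 120 chips; eligible A, D, E, F
Layer 31-202: 172 each from A, D, E = 172*3 = 516 chips; eligible A, D, E
Layer 203-208: 6 each from A, D = 6*2 = 12 chips; eligible A, D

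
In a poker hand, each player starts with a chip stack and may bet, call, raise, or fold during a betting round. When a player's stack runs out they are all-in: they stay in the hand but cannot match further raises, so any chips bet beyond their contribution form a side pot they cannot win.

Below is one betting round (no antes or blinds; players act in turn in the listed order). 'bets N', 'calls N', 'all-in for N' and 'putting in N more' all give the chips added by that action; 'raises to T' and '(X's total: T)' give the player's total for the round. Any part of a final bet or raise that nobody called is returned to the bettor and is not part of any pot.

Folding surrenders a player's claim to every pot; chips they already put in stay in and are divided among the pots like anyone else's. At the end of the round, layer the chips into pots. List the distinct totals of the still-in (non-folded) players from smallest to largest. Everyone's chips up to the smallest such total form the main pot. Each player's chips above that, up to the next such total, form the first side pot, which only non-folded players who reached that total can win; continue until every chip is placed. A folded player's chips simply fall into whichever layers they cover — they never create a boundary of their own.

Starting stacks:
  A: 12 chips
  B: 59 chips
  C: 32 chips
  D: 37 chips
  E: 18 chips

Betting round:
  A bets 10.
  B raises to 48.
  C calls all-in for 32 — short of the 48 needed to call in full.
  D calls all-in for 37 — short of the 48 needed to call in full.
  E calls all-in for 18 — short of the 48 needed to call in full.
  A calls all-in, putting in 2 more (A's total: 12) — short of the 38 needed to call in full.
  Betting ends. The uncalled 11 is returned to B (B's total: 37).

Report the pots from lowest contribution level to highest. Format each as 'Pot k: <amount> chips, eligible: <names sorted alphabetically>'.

Pot 1: 60 chips, eligible: A, B, C, D, E
Pot 2: 24 chips, eligible: B, C, D, E
Pot 3: 42 chips, eligible: B, C, D
Pot 4: 10 chips, eligible: B, D

Derivation:
Contributions (after 11 returned to B): A=12, B=37, C=32, D=37, E=18
Pot levels (distinct totals of non-folded players): 12, 18, 32, 37
Layer 1-12: 12 each from A, B, C, D, E = 12*5 = 60 chips; eligible A, B, C, D, E
Layer 13-18: 6 each from B, C, D, E = 6*4 = 24 chips; eligible B, C, D, E
Layer 19-32: 14 each from B, C, D = 14*3 = 42 chips; eligible B, C, D
Layer 33-37: 5 each from B, D = 5*2 = 10 chips; eligible B, D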